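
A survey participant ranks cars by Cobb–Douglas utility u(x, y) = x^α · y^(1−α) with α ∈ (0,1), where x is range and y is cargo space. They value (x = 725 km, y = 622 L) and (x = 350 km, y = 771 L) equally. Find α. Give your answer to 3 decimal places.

α ≈ 0.228

Indifference: 725^α · 622^(1−α) = 350^α · 771^(1−α).
Rearrange to (725/350)^α = (771/622)^(1−α) and take logs: α·0.728239 = (1−α)·0.214748.
So α/(1−α) = (0.214748)/(0.728239) = 0.294887, and α = 0.294887/1.294887 ≈ 0.228.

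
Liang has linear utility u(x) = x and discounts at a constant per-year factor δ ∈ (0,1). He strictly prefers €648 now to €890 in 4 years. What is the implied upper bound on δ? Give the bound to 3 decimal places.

δ < 0.924

Under u(x) = x this choice says 648 > δ^4·890.
Dividing by 890: δ^4 < 0.72809. Both sides are positive, so the 4th root keeps the direction.
δ < (648/890)^(1/4) ≈ 0.924.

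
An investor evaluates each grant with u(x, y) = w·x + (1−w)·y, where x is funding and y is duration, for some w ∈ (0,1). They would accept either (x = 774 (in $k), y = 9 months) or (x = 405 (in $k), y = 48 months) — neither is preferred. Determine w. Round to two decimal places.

Equating utilities: w·774 + (1−w)·9 = w·405 + (1−w)·48.
w·(774−405) = (1−w)·(48−9), i.e. w·369 = (1−w)·39.
The marginal rate of substitution is 39/369, so w = 39/(369+39) = 0.10.

w = 0.10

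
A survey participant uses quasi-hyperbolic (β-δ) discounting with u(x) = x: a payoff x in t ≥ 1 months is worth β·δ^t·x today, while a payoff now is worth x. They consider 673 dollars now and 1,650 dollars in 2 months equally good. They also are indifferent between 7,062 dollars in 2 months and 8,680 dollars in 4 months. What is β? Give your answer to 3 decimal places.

Both payoffs in the second observation are in the future, so β drops out: δ^2·7062 = δ^4·8680 ⇒ δ^2 = 7062/8680 = 0.81359, so δ = 0.90199.
Substituting δ into 673 = β·δ^2·1650: β = 673/(1342.431) ≈ 0.501.

β ≈ 0.501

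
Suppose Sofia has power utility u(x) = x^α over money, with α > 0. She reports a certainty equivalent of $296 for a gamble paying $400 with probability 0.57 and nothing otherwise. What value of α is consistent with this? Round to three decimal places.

EU(lottery) = 0.57·400^α + 0.43·0 = 0.57·400^α.
Equating: 296^α = 0.57·400^α, i.e. 0.7400^α = 0.57.
Take logs: α = ln 0.57 / ln(296/400) ≈ 1.86685.

α ≈ 1.867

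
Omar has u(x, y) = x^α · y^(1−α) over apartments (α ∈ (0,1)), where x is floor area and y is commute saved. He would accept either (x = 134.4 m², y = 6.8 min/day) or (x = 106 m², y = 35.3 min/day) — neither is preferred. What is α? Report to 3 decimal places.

α ≈ 0.874

The Cobb–Douglas utilities coincide, so 134.4^α·6.8^(1−α) = 106^α·35.3^(1−α).
Taking logs: α·ln 134.4 + (1−α)·ln 6.8 = α·ln 106 + (1−α)·ln 35.3, i.e. α·0.237381 = (1−α)·1.646960.
With A = 0.237381 and B = 1.646960: α·A = (1−α)·B, so α = B/(A+B) = 1.646960/1.884341 ≈ 0.874.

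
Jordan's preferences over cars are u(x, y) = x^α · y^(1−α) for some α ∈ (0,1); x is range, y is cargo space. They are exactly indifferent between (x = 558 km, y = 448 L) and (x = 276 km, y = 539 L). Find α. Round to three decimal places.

α ≈ 0.208

Set the two utilities equal: 558^α·448^(1−α) = 276^α·539^(1−α).
(558/276)^α = (539/448)^(1−α); take logs: α·ln(558/276) = (1−α)·ln(539/448), i.e. α·0.703958 = (1−α)·0.184922.
Thus α·(0.888880) = 0.184922, so α = 0.184922/0.888880 ≈ 0.208.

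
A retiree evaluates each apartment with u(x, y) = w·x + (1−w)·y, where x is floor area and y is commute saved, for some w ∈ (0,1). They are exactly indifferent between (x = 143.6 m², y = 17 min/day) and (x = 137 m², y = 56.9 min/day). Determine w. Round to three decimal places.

w = 0.858

Equating utilities: w·143.6 + (1−w)·17 = w·137 + (1−w)·56.9.
w·(143.6−137) = (1−w)·(56.9−17), i.e. w·6.6 = (1−w)·39.9.
The marginal rate of substitution is 39.9/6.6, so w = 39.9/(6.6+39.9) = 0.858.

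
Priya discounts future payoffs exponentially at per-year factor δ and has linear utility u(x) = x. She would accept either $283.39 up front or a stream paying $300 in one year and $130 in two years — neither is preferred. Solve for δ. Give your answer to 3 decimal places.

δ ≈ 0.720

Present value of the stream is 300·δ + 130·δ². Indifference gives 300δ + 130δ² = 283.39.
So 130δ² + 300δ − 283.39 = 0.
By the quadratic formula (taking the positive root), δ = (−300 + √237362.80) / 260 ≈ 0.720.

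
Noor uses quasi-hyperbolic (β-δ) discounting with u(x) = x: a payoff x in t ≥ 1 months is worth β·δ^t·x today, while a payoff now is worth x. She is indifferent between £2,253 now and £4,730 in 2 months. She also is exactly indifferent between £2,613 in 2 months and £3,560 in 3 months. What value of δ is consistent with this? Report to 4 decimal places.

δ ≈ 0.7340

The second indifference involves only future payoffs, so β cancels: β·δ^2·2613 = β·δ^3·3560, giving δ = 2613/3560 = 0.73399.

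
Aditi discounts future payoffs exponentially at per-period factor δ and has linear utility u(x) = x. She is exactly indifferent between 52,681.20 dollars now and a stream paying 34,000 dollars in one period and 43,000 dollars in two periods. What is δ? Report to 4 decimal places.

δ ≈ 0.7800

Equating present values: 52681.20 = 34000δ + 43000δ².
So 43000δ² + 34000δ − 52681.20 = 0.
δ = (−34000 + √(34000² + 4·43000·52681.20)) / (2·43000) = (−34000 + √10217166400.00) / 86000 ≈ 0.7800.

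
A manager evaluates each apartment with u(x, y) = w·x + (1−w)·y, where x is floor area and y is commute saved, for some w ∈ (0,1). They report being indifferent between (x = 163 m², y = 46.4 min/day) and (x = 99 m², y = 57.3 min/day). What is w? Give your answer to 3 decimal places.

w = 0.146

Equating utilities: w·163 + (1−w)·46.4 = w·99 + (1−w)·57.3.
w·(163−99) = (1−w)·(57.3−46.4), i.e. w·64 = (1−w)·10.9.
The marginal rate of substitution is 10.9/64, so w = 10.9/(64+10.9) = 0.146.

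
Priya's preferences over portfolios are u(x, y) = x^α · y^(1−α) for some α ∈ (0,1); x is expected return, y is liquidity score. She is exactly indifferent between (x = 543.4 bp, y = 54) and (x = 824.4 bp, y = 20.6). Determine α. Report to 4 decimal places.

α ≈ 0.6981

Indifference: 543.4^α · 54^(1−α) = 824.4^α · 20.6^(1−α).
Rearrange to (543.4/824.4)^α = (20.6/54)^(1−α) and take logs: α·-0.4168102 = (1−α)·-0.9636930.
So α/(1−α) = (-0.9636930)/(-0.4168102) = 2.3120667, and α = 2.3120667/3.3120667 ≈ 0.6981.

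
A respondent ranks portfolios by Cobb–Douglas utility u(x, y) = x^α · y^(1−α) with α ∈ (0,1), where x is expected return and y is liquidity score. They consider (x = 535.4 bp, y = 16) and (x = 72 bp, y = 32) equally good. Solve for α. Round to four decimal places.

α ≈ 0.2568

Indifference: 535.4^α · 16^(1−α) = 72^α · 32^(1−α).
Rearrange to (535.4/72)^α = (32/16)^(1−α) and take logs: α·2.0063480 = (1−α)·0.6931472.
With A = 2.0063480 and B = 0.6931472: α·A = (1−α)·B, so α = B/(A+B) = 0.6931472/2.6994952 ≈ 0.2568.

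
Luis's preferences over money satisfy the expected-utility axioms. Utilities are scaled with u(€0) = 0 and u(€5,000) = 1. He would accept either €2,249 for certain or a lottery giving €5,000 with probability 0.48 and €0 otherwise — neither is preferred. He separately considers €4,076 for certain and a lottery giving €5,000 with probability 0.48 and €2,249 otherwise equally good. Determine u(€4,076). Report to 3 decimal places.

From the first indifference, u(€2,249) = 0.48·u(€5,000) + 0.52·u(€0) = 0.48·1 + 0.52·0 = 0.48.
Chaining: u(€4,076) = 0.48·1.00 + 0.52·0.48 = 0.7296.

0.730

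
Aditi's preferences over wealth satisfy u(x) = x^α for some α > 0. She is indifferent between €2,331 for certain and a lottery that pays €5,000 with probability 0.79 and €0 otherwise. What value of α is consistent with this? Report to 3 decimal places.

α ≈ 0.309

EU(lottery) = 0.79·5000^α + 0.21·0 = 0.79·5000^α.
Equating: 2331^α = 0.79·5000^α, i.e. 0.4662^α = 0.79.
Taking logs: α·ln(2331/5000) = ln(0.79), so α = -0.235722 / -0.763141 ≈ 0.309.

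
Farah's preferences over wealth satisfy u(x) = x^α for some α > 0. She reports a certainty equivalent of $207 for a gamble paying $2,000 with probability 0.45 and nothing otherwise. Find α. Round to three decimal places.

EU(lottery) = 0.45·2000^α + 0.55·0 = 0.45·2000^α.
Equating: 207^α = 0.45·2000^α, i.e. 0.1035^α = 0.45.
Take logs: α = ln 0.45 / ln(207/2000) ≈ 0.35205.

α ≈ 0.352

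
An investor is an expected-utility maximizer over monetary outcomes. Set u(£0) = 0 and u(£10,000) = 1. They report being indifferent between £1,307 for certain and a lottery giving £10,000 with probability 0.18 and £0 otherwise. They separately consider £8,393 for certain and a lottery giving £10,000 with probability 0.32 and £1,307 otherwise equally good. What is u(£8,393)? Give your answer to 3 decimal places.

0.442

From the first indifference, u(£1,307) = 0.18·u(£10,000) + 0.82·u(£0) = 0.18·1 + 0.82·0 = 0.18.
Chaining: u(£8,393) = 0.32·1.00 + 0.68·0.18 = 0.4424.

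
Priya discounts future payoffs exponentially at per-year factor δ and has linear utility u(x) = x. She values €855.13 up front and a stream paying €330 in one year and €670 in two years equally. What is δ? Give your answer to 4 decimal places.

δ ≈ 0.9100

The stream is worth 330δ + 670δ² today, so 330δ + 670δ² = 855.13.
So 670δ² + 330δ − 855.13 = 0.
The positive root is δ = [−330 + √(330² + 4·670·855.13)] / (2·670) = (−330 + 1549.403)/1340 ≈ 0.9100.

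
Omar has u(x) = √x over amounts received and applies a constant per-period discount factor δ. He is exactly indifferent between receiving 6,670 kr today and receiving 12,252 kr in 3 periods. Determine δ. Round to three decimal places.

δ ≈ 0.904

Indifference means u(6670) = δ^3 · u(12252), so δ^3 = u(6670)/u(12252).
Since u(x) = √x, δ^3 = √(6670/12252) = 0.73784.
Hence δ = (0.73784)^(1/3) = 0.90362.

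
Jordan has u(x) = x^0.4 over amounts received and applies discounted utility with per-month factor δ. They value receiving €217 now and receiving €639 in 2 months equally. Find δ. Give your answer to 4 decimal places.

Equating discounted utilities: u(217) = δ^2·u(639) ⇒ δ^2 = u(217)/u(639).
With u(x) = x^0.4: δ^2 = 217^0.4/639^0.4 = (217/639)^0.4 = 0.64921.
Taking the square root: δ = 0.64921^(1/2) ≈ 0.8057.

δ ≈ 0.8057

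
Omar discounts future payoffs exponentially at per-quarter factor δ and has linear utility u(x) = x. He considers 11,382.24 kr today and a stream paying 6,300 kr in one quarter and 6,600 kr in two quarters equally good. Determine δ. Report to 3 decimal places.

Equating present values: 11382.24 = 6300δ + 6600δ².
That is, 6600δ² + 6300δ − 11382.24 = 0, a quadratic in δ.
The positive root is δ = [−6300 + √(6300² + 4·6600·11382.24)] / (2·6600) = (−6300 + 18444.000)/13200 ≈ 0.920.

δ ≈ 0.920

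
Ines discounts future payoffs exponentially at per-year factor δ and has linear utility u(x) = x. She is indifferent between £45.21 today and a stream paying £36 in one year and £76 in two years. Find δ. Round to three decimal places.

The stream is worth 36δ + 76δ² today, so 36δ + 76δ² = 45.21.
So 76δ² + 36δ − 45.21 = 0.
The positive root is δ = [−36 + √(36² + 4·76·45.21)] / (2·76) = (−36 + 122.637)/152 ≈ 0.570.

δ ≈ 0.570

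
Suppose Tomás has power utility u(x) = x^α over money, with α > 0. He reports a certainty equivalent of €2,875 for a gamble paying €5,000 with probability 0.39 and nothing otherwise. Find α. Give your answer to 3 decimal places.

α ≈ 1.702

The lottery's expected utility is 0.39·u(5000) + 0.61·u(0) = 0.39·5000^α (since u(0) = 0 for α > 0).
Equating: 2875^α = 0.39·5000^α, i.e. 0.5750^α = 0.39.
Taking logs: α·ln(2875/5000) = ln(0.39), so α = -0.941609 / -0.553385 ≈ 1.702.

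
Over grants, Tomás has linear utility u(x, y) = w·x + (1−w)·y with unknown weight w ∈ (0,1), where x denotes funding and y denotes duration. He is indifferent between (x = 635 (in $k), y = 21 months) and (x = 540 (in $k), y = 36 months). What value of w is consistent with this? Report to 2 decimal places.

w = 0.14

Indifference: w·635 + (1−w)·21 = w·540 + (1−w)·36.
Collecting terms: w·95 = (1−w)·15.
The marginal rate of substitution is 15/95, so w = 15/(95+15) = 0.14.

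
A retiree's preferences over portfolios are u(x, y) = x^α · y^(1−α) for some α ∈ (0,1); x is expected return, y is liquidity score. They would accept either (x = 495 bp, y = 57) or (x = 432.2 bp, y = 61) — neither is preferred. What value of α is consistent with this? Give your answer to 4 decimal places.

Set the two utilities equal: 495^α·57^(1−α) = 432.2^α·61^(1−α).
(495/432.2)^α = (61/57)^(1−α); take logs: α·ln(495/432.2) = (1−α)·ln(61/57), i.e. α·0.1356693 = (1−α)·0.0678226.
With A = 0.1356693 and B = 0.0678226: α·A = (1−α)·B, so α = B/(A+B) = 0.0678226/0.2034919 ≈ 0.3333.

α ≈ 0.3333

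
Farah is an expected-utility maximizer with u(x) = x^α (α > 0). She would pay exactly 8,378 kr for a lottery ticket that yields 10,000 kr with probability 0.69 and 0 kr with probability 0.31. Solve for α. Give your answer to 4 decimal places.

α ≈ 2.0967

Since u(0) = 0, the lottery's EU is 0.69·10000^α.
Setting u(8378) equal to that: 8378^α = 0.69·10000^α ⇒ (8378/10000)^α = 0.69.
Take logs: α = ln 0.69 / ln(8378/10000) ≈ 2.096691.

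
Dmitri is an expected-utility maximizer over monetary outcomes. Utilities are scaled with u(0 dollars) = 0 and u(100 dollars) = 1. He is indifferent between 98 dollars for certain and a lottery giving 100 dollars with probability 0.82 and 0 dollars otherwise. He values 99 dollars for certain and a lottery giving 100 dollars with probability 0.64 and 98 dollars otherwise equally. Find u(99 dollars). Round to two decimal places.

From the first indifference, u(98 dollars) = 0.82·u(100 dollars) + 0.18·u(0 dollars) = 0.82·1 + 0.18·0 = 0.82.
Then u(99 dollars) = 0.64·u(100 dollars) + 0.36·u(98 dollars) = 0.64·1.00 + 0.36·0.82 = 0.9352.

0.94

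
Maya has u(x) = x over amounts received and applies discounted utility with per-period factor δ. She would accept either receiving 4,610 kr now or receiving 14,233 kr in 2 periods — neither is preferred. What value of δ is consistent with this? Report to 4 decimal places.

Equating discounted utilities: u(4610) = δ^2·u(14233) ⇒ δ^2 = u(4610)/u(14233).
With u(x) = x: δ^2 = 4610/14233 = 0.32390.
Taking the square root: δ = 0.32390^(1/2) ≈ 0.5691.

δ ≈ 0.5691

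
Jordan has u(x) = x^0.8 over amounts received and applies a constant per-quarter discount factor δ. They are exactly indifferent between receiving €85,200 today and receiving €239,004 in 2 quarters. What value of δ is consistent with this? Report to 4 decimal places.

δ ≈ 0.6619

Equating discounted utilities: u(85200) = δ^2·u(239004) ⇒ δ^2 = u(85200)/u(239004).
With u(x) = x^0.8: δ^2 = 85200^0.8/239004^0.8 = (85200/239004)^0.8 = 0.43815.
So δ = 0.43815^(1/2) ≈ 0.6619.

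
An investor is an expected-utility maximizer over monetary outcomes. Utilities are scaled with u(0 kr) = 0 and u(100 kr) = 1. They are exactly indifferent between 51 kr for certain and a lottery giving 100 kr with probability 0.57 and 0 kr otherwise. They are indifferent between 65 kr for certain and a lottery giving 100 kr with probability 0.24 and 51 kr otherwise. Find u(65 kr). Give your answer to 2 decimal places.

From the first indifference, u(51 kr) = 0.57·u(100 kr) + 0.43·u(0 kr) = 0.57·1 + 0.43·0 = 0.57.
Then u(65 kr) = 0.24·u(100 kr) + 0.76·u(51 kr) = 0.24·1.00 + 0.76·0.57 = 0.6732.

0.67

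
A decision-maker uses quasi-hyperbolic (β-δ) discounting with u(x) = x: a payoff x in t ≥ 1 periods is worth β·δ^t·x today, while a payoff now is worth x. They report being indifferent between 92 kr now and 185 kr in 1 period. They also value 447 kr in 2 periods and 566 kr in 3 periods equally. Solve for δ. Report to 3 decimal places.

Both payoffs in the second observation are in the future, so β drops out: δ^2·447 = δ^3·566 ⇒ δ = 447/566 = 0.78975.

δ ≈ 0.790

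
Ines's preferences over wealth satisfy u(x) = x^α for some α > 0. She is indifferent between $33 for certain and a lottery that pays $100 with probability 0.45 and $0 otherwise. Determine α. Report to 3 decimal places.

α ≈ 0.720

The lottery's expected utility is 0.45·u(100) + 0.55·u(0) = 0.45·100^α (since u(0) = 0 for α > 0).
Setting u(33) equal to that: 33^α = 0.45·100^α ⇒ (33/100)^α = 0.45.
Take logs: α = ln 0.45 / ln(33/100) ≈ 0.72024.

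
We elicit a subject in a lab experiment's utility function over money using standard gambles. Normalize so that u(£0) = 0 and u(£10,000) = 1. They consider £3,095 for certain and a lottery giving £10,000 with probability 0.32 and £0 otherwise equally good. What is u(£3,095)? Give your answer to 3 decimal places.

The indifference gives u(£3,095) = 0.32·u(£10,000) + 0.68·u(£0) = 0.32·1 + 0.68·0 = 0.32.

0.320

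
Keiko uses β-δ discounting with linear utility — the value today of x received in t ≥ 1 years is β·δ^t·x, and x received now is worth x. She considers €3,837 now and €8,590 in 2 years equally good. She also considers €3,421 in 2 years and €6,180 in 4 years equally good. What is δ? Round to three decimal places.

δ ≈ 0.744

From the later pair, β·δ^2·3421 = β·δ^4·6180; dividing through, δ^2 = 3421/6180 = 0.55356, so δ = 0.74402.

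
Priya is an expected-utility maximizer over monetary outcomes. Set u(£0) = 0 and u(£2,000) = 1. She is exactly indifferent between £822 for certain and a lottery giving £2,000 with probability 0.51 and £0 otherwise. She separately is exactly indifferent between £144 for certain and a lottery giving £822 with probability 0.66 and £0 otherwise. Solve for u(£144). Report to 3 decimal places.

0.337

The first gamble pins u(£822): it must equal 0.51·1 + 0.49·0 = 0.51.
Then u(£144) = 0.66·u(£822) + 0.34·u(£0) = 0.66·0.51 + 0.34·0.00 = 0.3366.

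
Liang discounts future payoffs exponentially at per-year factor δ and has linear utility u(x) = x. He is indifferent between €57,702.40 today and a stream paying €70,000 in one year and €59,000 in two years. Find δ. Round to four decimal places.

Equating present values: 57702.40 = 70000δ + 59000δ².
So 59000δ² + 70000δ − 57702.40 = 0.
δ = (−70000 + √(70000² + 4·59000·57702.40)) / (2·59000) = (−70000 + √18517766400.00) / 118000 ≈ 0.5600.

δ ≈ 0.5600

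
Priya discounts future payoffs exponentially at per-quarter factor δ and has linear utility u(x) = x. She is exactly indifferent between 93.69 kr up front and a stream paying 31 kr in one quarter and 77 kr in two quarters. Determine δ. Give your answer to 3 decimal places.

The stream is worth 31δ + 77δ² today, so 31δ + 77δ² = 93.69.
So 77δ² + 31δ − 93.69 = 0.
δ = (−31 + √(31² + 4·77·93.69)) / (2·77) = (−31 + √29817.52) / 154 ≈ 0.920.

δ ≈ 0.920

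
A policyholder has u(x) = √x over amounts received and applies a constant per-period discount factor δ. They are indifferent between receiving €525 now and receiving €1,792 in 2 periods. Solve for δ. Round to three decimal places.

Equating discounted utilities: u(525) = δ^2·u(1792) ⇒ δ^2 = u(525)/u(1792).
With u(x) = √x: δ^2 = √525/√1792 = √(525/1792) = 0.54127.
Taking the square root: δ = 0.54127^(1/2) ≈ 0.736.

δ ≈ 0.736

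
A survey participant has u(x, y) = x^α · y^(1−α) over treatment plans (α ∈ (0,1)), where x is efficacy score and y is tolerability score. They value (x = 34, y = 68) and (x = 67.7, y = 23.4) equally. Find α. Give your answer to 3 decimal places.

The Cobb–Douglas utilities coincide, so 34^α·68^(1−α) = 67.7^α·23.4^(1−α).
Taking logs: α·ln 34 + (1−α)·ln 68 = α·ln 67.7 + (1−α)·ln 23.4, i.e. α·-0.688726 = (1−α)·-1.066772.
So α/(1−α) = (-1.066772)/(-0.688726) = 1.548906, and α = 1.548906/2.548906 ≈ 0.608.

α ≈ 0.608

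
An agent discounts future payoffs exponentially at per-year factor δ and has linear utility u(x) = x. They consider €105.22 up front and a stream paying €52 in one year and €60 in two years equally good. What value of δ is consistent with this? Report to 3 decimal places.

Equating present values: 105.22 = 52δ + 60δ².
Rearranged: 60δ² + 52δ − 105.22 = 0.
The positive root is δ = [−52 + √(52² + 4·60·105.22)] / (2·60) = (−52 + 167.203)/120 ≈ 0.960.

δ ≈ 0.960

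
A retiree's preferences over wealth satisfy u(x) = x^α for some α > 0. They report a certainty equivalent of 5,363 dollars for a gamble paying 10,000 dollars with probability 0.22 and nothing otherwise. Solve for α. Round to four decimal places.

α ≈ 2.4301

EU(lottery) = 0.22·10000^α + 0.78·0 = 0.22·10000^α.
Equating: 5363^α = 0.22·10000^α, i.e. 0.5363^α = 0.22.
Taking logs: α·ln(5363/10000) = ln(0.22), so α = -1.5141277 / -0.6230616 ≈ 2.4301.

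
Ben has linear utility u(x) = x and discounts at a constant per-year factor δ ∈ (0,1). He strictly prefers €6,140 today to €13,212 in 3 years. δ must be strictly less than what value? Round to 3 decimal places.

Comparing present values: 6140 > δ^3·13212.
So δ^3 < 6140/13212 = 0.46473; taking the cube root of both positive sides preserves the inequality.
δ < (6140/13212)^(1/3) ≈ 0.775.

δ < 0.775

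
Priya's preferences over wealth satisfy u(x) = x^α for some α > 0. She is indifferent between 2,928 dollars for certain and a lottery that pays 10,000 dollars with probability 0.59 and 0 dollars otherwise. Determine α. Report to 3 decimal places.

The lottery's expected utility is 0.59·u(10000) + 0.41·u(0) = 0.59·10000^α (since u(0) = 0 for α > 0).
Equating: 2928^α = 0.59·10000^α, i.e. 0.2928^α = 0.59.
Taking logs: α·ln(2928/10000) = ln(0.59), so α = -0.527633 / -1.228265 ≈ 0.430.

α ≈ 0.430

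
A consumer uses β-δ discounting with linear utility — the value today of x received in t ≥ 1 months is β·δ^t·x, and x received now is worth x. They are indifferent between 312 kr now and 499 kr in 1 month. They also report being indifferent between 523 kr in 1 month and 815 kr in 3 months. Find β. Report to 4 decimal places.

β ≈ 0.7805

From the later pair, β·δ^1·523 = β·δ^3·815; dividing through, δ^2 = 523/815 = 0.64172, so δ = 0.80107.
The first indifference: 312 = β·δ·499, so β = 312/(δ·499) = 312/(0.80107·499) ≈ 0.7805.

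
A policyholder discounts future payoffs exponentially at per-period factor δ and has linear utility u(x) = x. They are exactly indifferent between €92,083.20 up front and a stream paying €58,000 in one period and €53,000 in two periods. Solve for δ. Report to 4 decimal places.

δ ≈ 0.8800

Equating present values: 92083.20 = 58000δ + 53000δ².
Rearranged: 53000δ² + 58000δ − 92083.20 = 0.
δ = (−58000 + √(58000² + 4·53000·92083.20)) / (2·53000) = (−58000 + √22885638400.00) / 106000 ≈ 0.8800.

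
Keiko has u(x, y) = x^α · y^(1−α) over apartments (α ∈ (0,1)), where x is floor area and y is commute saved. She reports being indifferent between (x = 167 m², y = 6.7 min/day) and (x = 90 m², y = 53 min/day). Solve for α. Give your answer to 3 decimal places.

α ≈ 0.770

Indifference: 167^α · 6.7^(1−α) = 90^α · 53^(1−α).
Rearrange to (167/90)^α = (53/6.7)^(1−α) and take logs: α·0.618184 = (1−α)·2.068184.
So α/(1−α) = (2.068184)/(0.618184) = 3.345580, and α = 3.345580/4.345580 ≈ 0.770.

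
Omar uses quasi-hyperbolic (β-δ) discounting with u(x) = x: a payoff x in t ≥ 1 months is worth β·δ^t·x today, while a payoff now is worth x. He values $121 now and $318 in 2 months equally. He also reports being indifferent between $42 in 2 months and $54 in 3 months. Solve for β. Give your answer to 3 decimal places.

β ≈ 0.629

From the later pair, β·δ^2·42 = β·δ^3·54; dividing through, δ = 42/54 = 0.77778.
Substituting δ into 121 = β·δ^2·318: β = 121/(192.370) ≈ 0.629.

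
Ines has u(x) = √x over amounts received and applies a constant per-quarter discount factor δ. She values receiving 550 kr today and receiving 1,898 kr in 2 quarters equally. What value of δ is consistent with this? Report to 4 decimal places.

The payoff in 2 quarters is discounted by δ^2, so u(550) = δ^2·u(1898) and δ^2 = u(550)/u(1898).
With u(x) = √x: δ^2 = √550/√1898 = √(550/1898) = 0.53831.
Taking the square root: δ = 0.53831^(1/2) ≈ 0.7337.

δ ≈ 0.7337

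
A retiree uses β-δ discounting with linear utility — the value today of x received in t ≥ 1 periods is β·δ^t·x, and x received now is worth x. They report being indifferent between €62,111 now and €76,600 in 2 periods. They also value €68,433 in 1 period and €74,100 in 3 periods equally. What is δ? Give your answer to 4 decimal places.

δ ≈ 0.9610

From the later pair, β·δ^1·68433 = β·δ^3·74100; dividing through, δ^2 = 68433/74100 = 0.92352, so δ = 0.96100.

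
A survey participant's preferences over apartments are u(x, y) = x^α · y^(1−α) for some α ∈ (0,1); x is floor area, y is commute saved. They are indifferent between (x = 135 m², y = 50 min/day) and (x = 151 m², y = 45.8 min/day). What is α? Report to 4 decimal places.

Set the two utilities equal: 135^α·50^(1−α) = 151^α·45.8^(1−α).
Rearrange to (135/151)^α = (45.8/50)^(1−α) and take logs: α·-0.1120051 = (1−α)·-0.0877389.
Thus α·(-0.1997440) = -0.0877389, so α = -0.0877389/-0.1997440 ≈ 0.4393.

α ≈ 0.4393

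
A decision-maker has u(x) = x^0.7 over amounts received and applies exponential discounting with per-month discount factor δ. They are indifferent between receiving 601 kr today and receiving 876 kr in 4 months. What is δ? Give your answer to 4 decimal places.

δ ≈ 0.9362

The payoff in 4 months is discounted by δ^4, so u(601) = δ^4·u(876) and δ^4 = u(601)/u(876).
Since u(x) = x^0.7, δ^4 = (601/876)^0.7 = 0.68607^0.7 = 0.76817.
Taking the 4th root: δ = 0.76817^(1/4) ≈ 0.9362.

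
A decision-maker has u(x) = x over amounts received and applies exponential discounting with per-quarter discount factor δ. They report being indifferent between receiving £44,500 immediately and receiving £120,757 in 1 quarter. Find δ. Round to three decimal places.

The payoff in 1 quarter is discounted by δ, so u(44500) = δ·u(120757) and δ = u(44500)/u(120757).
With u(x) = x: δ = 44500/120757 = 0.36851.

δ ≈ 0.369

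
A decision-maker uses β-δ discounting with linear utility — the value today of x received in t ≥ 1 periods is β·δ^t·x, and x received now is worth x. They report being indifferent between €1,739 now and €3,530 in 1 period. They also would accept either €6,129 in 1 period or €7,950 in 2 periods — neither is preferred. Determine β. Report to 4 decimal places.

β ≈ 0.6390

The second indifference involves only future payoffs, so β cancels: β·δ^1·6129 = β·δ^2·7950, giving δ = 6129/7950 = 0.77094.
Substituting δ into 1739 = β·δ·3530: β = 1739/(2721.430) ≈ 0.6390.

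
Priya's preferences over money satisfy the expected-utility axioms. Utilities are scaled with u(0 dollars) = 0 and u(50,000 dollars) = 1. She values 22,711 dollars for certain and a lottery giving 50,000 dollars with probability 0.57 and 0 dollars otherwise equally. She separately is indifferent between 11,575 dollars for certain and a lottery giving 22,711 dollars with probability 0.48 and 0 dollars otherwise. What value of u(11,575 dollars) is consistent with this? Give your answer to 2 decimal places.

0.27

From the first indifference, u(22,711 dollars) = 0.57·u(50,000 dollars) + 0.43·u(0 dollars) = 0.57·1 + 0.43·0 = 0.57.
The second indifference gives u(11,575 dollars) = 0.48·u(22,711 dollars) + 0.52·u(0 dollars) = 0.48·0.57 + 0.52·0.00 = 0.2736.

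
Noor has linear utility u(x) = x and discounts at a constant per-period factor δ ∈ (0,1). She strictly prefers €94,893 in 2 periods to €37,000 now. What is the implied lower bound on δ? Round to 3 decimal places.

Comparing present values: 37000 < δ^2·94893.
Dividing by 94893: δ^2 > 0.38991. Both sides are positive, so the square root keeps the direction.
δ > (37000/94893)^(1/2) ≈ 0.624.

δ > 0.624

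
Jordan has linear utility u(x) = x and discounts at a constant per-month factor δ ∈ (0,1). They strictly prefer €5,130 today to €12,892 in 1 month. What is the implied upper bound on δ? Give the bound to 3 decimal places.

Under u(x) = x this choice says 5130 > δ·12892.
So δ < 5130/12892 = 0.39792.

δ < 0.398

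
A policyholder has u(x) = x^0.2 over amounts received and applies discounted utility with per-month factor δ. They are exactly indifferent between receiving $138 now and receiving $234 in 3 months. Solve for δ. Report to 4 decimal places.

Equating discounted utilities: u(138) = δ^3·u(234) ⇒ δ^3 = u(138)/u(234).
With u(x) = x^0.2: δ^3 = 138^0.2/234^0.2 = (138/234)^0.2 = 0.89977.
Hence δ = (0.89977)^(1/3) = 0.965408.

δ ≈ 0.9654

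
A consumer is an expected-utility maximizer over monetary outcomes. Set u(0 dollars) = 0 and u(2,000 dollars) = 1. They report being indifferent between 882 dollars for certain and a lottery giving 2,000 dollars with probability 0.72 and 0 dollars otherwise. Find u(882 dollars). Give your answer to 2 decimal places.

0.72

u(882 dollars) equals the lottery's expected utility: 0.72·1 + 0.28·0 = 0.72.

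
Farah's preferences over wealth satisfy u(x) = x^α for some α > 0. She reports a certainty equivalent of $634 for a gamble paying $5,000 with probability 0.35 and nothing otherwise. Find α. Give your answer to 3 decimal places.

α ≈ 0.508

EU(lottery) = 0.35·5000^α + 0.65·0 = 0.35·5000^α.
Equating: 634^α = 0.35·5000^α, i.e. 0.1268^α = 0.35.
Taking logs: α·ln(634/5000) = ln(0.35), so α = -1.049822 / -2.065144 ≈ 0.508.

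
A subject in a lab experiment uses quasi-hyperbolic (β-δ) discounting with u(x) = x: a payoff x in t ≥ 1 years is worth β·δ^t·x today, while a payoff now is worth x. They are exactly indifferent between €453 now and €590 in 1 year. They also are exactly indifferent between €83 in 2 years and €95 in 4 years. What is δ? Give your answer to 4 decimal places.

From the later pair, β·δ^2·83 = β·δ^4·95; dividing through, δ^2 = 83/95 = 0.87368, so δ = 0.93471.

δ ≈ 0.9347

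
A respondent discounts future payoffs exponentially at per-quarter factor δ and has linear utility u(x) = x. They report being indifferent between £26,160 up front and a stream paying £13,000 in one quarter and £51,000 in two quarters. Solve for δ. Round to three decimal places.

Equating present values: 26160 = 13000δ + 51000δ².
That is, 51000δ² + 13000δ − 26160 = 0, a quadratic in δ.
By the quadratic formula (taking the positive root), δ = (−13000 + √5505640000.00) / 102000 ≈ 0.600.

δ ≈ 0.600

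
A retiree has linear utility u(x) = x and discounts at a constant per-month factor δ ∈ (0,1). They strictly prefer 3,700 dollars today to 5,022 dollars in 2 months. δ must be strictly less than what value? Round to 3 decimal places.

Comparing present values: 3700 > δ^2·5022.
Dividing by 5022: δ^2 < 0.73676. Both sides are positive, so the square root keeps the direction.
δ < (3700/5022)^(1/2) ≈ 0.858.

δ < 0.858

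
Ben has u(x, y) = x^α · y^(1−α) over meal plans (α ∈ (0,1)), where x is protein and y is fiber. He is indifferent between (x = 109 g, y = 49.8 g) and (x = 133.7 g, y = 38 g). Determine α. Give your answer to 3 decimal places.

α ≈ 0.570

Set the two utilities equal: 109^α·49.8^(1−α) = 133.7^α·38^(1−α).
Rearrange to (109/133.7)^α = (38/49.8)^(1−α) and take logs: α·-0.204251 = (1−α)·-0.270429.
With A = -0.204251 and B = -0.270429: α·A = (1−α)·B, so α = B/(A+B) = -0.270429/-0.474680 ≈ 0.570.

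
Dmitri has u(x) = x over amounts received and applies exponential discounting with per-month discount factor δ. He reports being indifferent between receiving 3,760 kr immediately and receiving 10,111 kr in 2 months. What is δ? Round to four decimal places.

δ ≈ 0.6098

The payoff in 2 months is discounted by δ^2, so u(3760) = δ^2·u(10111) and δ^2 = u(3760)/u(10111).
With u(x) = x: δ^2 = 3760/10111 = 0.37187.
So δ = 0.37187^(1/2) ≈ 0.6098.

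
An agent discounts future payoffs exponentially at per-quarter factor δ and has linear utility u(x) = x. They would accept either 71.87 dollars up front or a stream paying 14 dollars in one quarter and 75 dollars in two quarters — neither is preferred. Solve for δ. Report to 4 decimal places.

δ ≈ 0.8900

Present value of the stream is 14·δ + 75·δ². Indifference gives 14δ + 75δ² = 71.87.
So 75δ² + 14δ − 71.87 = 0.
The positive root is δ = [−14 + √(14² + 4·75·71.87)] / (2·75) = (−14 + 147.503)/150 ≈ 0.8900.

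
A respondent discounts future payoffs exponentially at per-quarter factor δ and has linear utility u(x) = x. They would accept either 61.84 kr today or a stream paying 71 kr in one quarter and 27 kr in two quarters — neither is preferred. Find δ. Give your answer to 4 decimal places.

The stream is worth 71δ + 27δ² today, so 71δ + 27δ² = 61.84.
Rearranged: 27δ² + 71δ − 61.84 = 0.
By the quadratic formula (taking the positive root), δ = (−71 + √11719.72) / 54 ≈ 0.6900.

δ ≈ 0.6900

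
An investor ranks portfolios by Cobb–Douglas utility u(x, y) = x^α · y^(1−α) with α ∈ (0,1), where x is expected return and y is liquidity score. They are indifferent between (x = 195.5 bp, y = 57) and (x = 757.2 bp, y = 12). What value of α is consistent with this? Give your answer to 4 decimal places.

α ≈ 0.5350

The Cobb–Douglas utilities coincide, so 195.5^α·57^(1−α) = 757.2^α·12^(1−α).
Rearrange to (195.5/757.2)^α = (12/57)^(1−α) and take logs: α·-1.3540670 = (1−α)·-1.5581446.
So α/(1−α) = (-1.5581446)/(-1.3540670) = 1.1507146, and α = 1.1507146/2.1507146 ≈ 0.5350.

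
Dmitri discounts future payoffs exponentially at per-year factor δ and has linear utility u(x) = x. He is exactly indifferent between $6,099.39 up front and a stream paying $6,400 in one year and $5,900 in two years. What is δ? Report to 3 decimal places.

Present value of the stream is 6400·δ + 5900·δ². Indifference gives 6400δ + 5900δ² = 6099.39.
Rearranged: 5900δ² + 6400δ − 6099.39 = 0.
δ = (−6400 + √(6400² + 4·5900·6099.39)) / (2·5900) = (−6400 + √184905604.00) / 11800 ≈ 0.610.

δ ≈ 0.610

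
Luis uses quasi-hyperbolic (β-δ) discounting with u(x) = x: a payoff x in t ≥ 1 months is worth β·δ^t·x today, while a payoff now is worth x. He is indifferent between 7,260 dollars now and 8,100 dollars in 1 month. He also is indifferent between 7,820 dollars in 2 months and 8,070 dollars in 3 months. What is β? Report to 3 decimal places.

The second indifference involves only future payoffs, so β cancels: β·δ^2·7820 = β·δ^3·8070, giving δ = 7820/8070 = 0.96902.
Substituting δ into 7260 = β·δ·8100: β = 7260/(7849.071) ≈ 0.925.

β ≈ 0.925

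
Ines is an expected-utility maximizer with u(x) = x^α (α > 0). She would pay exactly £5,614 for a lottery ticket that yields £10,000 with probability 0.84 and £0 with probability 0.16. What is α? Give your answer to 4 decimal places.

α ≈ 0.3020

The lottery's expected utility is 0.84·u(10000) + 0.16·u(0) = 0.84·10000^α (since u(0) = 0 for α > 0).
Indifference: 5614^α = 0.84·10000^α, so (5614/10000)^α = 0.84.
Take logs: α = ln 0.84 / ln(5614/10000) ≈ 0.302004.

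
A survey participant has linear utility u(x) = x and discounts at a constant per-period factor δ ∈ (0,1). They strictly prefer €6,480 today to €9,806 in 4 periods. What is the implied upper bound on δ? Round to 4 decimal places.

δ < 0.9016

The preference means 6480 > δ^4·9806.
Dividing by 9806: δ^4 < 0.66082. Both sides are positive, so the 4th root keeps the direction.
δ < 0.66082^(1/4) = 0.9016.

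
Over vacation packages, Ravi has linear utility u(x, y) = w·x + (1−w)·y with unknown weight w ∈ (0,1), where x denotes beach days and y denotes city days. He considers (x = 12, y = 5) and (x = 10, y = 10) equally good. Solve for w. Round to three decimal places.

w = 0.714

Equating utilities: w·12 + (1−w)·5 = w·10 + (1−w)·10.
w·(12−10) = (1−w)·(10−5), i.e. w·2 = (1−w)·5.
Hence w = 5/(2+5) = 5/7 = 0.714.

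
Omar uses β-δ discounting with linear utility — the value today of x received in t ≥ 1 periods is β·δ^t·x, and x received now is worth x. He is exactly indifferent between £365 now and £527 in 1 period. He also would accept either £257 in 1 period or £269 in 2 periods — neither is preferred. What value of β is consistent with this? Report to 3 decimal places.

β ≈ 0.725

The second indifference involves only future payoffs, so β cancels: β·δ^1·257 = β·δ^2·269, giving δ = 257/269 = 0.95539.
Substituting δ into 365 = β·δ·527: β = 365/(503.491) ≈ 0.725.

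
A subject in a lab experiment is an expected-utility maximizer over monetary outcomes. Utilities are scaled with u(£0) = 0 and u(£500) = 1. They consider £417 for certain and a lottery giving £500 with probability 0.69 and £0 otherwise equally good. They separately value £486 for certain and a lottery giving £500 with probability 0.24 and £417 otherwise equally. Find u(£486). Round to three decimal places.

From the first indifference, u(£417) = 0.69·u(£500) + 0.31·u(£0) = 0.69·1 + 0.31·0 = 0.69.
Then u(£486) = 0.24·u(£500) + 0.76·u(£417) = 0.24·1.00 + 0.76·0.69 = 0.7644.

0.764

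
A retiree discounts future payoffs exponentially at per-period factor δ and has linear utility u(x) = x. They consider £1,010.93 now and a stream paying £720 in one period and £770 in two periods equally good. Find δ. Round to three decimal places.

The stream is worth 720δ + 770δ² today, so 720δ + 770δ² = 1010.93.
So 770δ² + 720δ − 1010.93 = 0.
δ = (−720 + √(720² + 4·770·1010.93)) / (2·770) = (−720 + √3632064.40) / 1540 ≈ 0.770.

δ ≈ 0.770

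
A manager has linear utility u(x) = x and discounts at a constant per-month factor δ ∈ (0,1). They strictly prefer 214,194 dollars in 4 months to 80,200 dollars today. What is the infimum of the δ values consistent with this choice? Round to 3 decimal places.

Under u(x) = x this choice says 80200 < δ^4·214194.
Hence δ^4 > 80200/214194 = 0.37443, and x ↦ x^(1/4) is increasing on (0,∞).
δ > 0.37443^(1/4) = 0.782.

δ > 0.782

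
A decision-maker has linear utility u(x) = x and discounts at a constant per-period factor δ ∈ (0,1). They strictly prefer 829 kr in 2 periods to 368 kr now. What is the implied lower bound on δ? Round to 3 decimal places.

δ > 0.666

The preference means 368 < δ^2·829.
So δ^2 > 368/829 = 0.44391; taking the square root of both positive sides preserves the inequality.
δ > 0.44391^(1/2) = 0.666.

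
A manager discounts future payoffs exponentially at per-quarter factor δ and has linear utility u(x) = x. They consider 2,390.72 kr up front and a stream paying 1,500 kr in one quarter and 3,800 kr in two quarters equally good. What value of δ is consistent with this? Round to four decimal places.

The stream is worth 1500δ + 3800δ² today, so 1500δ + 3800δ² = 2390.72.
Rearranged: 3800δ² + 1500δ − 2390.72 = 0.
By the quadratic formula (taking the positive root), δ = (−1500 + √38588944.00) / 7600 ≈ 0.6200.

δ ≈ 0.6200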